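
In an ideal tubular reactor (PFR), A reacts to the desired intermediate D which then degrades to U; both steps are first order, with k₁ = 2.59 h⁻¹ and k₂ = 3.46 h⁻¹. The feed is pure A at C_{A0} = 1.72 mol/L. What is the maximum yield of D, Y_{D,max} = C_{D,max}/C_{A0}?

For a first-order series the maximum intermediate yield is C_{D,max}/C_{A0} = (k₁/k₂)^[k₂/(k₂−k₁)].
= (2.59/3.46)^(3.46/(3.46−2.59)) = (0.7486)^(3.977) = 0.3161.

0.316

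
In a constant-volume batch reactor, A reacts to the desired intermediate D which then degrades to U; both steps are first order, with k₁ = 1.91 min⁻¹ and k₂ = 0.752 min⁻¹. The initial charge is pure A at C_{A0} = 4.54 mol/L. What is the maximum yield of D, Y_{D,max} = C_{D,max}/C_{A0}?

For a first-order series the maximum intermediate yield is C_{D,max}/C_{A0} = (k₁/k₂)^[k₂/(k₂−k₁)].
= (1.91/0.752)^(0.752/(0.752−1.91)) = (2.540)^(-0.6494) = 0.5459.

0.546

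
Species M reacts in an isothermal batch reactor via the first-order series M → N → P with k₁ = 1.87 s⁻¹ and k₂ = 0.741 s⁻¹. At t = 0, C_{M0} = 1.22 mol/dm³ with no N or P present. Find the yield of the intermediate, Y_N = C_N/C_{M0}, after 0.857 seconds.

0.544

Solving the coupled first-order balances gives C_N(t) = [k₁/(k₂−k₁)]·C_{M0}·(e^(−k₁t) − e^(−k₂t)).
e^(−k₁t) = e^(−1.87×0.857) = e^(−1.603) = 0.2014; e^(−k₂t) = e^(−0.6350) = 0.5299.
C_N = 1.87×1.22/(0.741−1.87) × (0.2014−0.5299) = (-2.021)×(-0.3285) = 0.6639 mol/dm³.
Y_N = C_N/C_{M0} = 0.6639/1.22 = 0.544.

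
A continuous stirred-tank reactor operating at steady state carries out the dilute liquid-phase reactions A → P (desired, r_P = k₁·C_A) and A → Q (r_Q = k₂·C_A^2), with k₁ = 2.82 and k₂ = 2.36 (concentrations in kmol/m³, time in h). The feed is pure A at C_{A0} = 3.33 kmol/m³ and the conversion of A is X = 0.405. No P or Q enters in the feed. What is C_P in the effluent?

0.507 kmol/m³

Exit C_A = C_{A0}(1−X) = 3.33×0.595 = 1.981 kmol/m³.
A CSTR operates uniformly at the exit composition, giving r_P = 5.587 and r_Q = 9.265 (each k·C_A^n at C_A = 1.981).
Fraction of consumed A going to P: r_P/(r_P+r_Q) = 0.3762.
C_P = 0.3762·C_{A0}·X = 0.3762×3.33×0.405 = 0.507 kmol/m³.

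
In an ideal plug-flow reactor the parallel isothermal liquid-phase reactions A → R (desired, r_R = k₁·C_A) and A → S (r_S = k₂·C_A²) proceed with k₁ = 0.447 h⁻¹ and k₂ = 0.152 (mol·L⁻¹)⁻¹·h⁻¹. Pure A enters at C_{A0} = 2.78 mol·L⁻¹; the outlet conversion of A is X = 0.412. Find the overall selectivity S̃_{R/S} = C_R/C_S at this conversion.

C_A = C_{A0}(1−X) = 1.635 mol·L⁻¹.
Along a PFR/batch, dC_R/dC_A = −r_R/(r_R+r_S) = −k₁/(k₁+k₂·C_A).
Integrating from C_{A0} to C_A: C_R = (0.447/0.152)·ln[(0.447+0.152·2.78)/(0.447+0.152·1.63)] = 2.941·ln(0.8696/0.6955) = 0.6570 mol·L⁻¹.
C_S = (C_{A0}−C_A)−C_R = 0.4884 mol·L⁻¹; S̃_{R/S} = 0.6570/0.4884 = 1.35.

1.35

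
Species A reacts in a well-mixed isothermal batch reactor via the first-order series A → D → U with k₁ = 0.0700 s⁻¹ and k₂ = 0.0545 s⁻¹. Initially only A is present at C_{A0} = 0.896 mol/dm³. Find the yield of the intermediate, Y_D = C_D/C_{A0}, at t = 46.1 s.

0.187

Solving the coupled first-order balances gives C_D(t) = [k₁/(k₂−k₁)]·C_{A0}·(e^(−k₁t) − e^(−k₂t)).
e^(−k₁t) = e^(−0.0700×46.1) = e^(−3.227) = 0.03968; e^(−k₂t) = e^(−2.512) = 0.08107.
C_D = 0.0700×0.896/(0.0545−0.0700) × (0.03968−0.08107) = (-4.046)×(-0.04139) = 0.1675 mol/dm³.
Y_D = C_D/C_{A0} = 0.1675/0.896 = 0.187.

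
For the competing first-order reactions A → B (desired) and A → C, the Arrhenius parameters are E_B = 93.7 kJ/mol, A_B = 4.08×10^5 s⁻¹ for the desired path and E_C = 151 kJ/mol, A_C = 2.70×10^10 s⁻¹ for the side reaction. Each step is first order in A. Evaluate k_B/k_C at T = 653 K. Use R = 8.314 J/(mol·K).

0.579

With equal orders, S_{B/C} = k_B/k_C = (A_B/A_C)·exp[(E_C−E_B)/(RT)].
(E_C−E_B)/(RT) = (151−93.7)×10³/(8.314×653) = 57300/5429 = 10.55.
k_B/k_C = (4.08×10^5/2.70×10^10)·exp(10.55) = 1.511×10^-5 × 38344 = 0.579.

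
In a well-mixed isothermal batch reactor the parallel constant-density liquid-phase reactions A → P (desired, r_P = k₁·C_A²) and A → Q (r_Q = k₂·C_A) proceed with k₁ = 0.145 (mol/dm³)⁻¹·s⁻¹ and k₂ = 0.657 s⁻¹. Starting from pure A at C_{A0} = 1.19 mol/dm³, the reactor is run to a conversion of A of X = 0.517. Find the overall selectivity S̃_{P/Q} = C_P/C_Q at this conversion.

0.193

C_A = C_{A0}(1−X) = 0.5748 mol/dm³.
Along a PFR/batch, dC_Q/dC_A = −r_Q/(r_P+r_Q) = −k₂/(k₂+k₁·C_A).
Integrating from C_{A0} to C_A: C_Q = (0.657/0.145)·ln[(0.657+0.145·1.19)/(0.657+0.145·0.575)] = 4.531·ln(0.8296/0.7403) = 0.5155 mol/dm³.
Then C_P = (C_{A0}−C_A) − C_Q = 0.6152 − 0.5155 = 0.09973 mol/dm³.
S̃_{P/Q} = C_P/C_Q = 0.09973/0.5155 = 0.193.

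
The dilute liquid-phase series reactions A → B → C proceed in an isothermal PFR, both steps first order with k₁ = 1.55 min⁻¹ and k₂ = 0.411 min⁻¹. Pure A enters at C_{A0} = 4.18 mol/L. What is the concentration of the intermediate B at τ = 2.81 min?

The intermediate concentration in a first-order A→B→C sequence is C_B = k₁C_{A0}(e^(−k₁τ) − e^(−k₂τ))/(k₂−k₁).
e^(−k₁τ) = e^(−1.55×2.81) = e^(−4.356) = 0.01284; e^(−k₂τ) = e^(−1.155) = 0.3151.
C_B = 1.55×4.18/(0.411−1.55) × (0.01284−0.3151) = (-5.688)×(-0.3022) = 1.719 mol/L.

1.72 mol/L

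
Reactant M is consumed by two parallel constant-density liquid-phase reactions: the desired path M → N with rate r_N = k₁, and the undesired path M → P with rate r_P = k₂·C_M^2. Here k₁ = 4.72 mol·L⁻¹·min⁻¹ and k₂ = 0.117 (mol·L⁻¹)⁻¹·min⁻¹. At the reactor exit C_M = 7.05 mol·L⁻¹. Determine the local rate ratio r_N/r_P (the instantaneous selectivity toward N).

S_{N/P} = r_N/r_P = (k₁)/(k₂·C_M^2) = (k₁/k₂)·C_M^-2.
= (4.72) / (0.117×7.050^2) = 4.720/5.815 = 0.812.

0.812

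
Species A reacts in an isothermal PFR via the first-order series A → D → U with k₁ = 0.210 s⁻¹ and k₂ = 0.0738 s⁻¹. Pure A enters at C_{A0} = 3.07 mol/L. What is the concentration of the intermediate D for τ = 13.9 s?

For first-order series with pure A initially, C_D(τ) = k₁C_{A0}/(k₂−k₁)·(e^(−k₁τ) − e^(−k₂τ)).
e^(−k₁τ) = e^(−0.210×13.9) = e^(−2.919) = 0.05399; e^(−k₂τ) = e^(−1.026) = 0.3585.
C_D = 0.210×3.07/(0.0738−0.210) × (0.05399−0.3585) = (-4.733)×(-0.3045) = 1.441 mol/L.

1.44 mol/L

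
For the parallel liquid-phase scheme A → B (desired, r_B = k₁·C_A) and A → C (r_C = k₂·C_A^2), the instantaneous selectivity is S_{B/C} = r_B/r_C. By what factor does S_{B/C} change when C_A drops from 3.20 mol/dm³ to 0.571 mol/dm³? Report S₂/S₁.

5.60

S_{B/C} = (k₁/k₂)·C_A⁻¹, so S₂/S₁ = (C_{A,2}/C_{A,1})⁻¹.
= 3.20/0.571 = 5.60.
Selectivity toward B rises as C_A falls — low-concentration operation is favoured.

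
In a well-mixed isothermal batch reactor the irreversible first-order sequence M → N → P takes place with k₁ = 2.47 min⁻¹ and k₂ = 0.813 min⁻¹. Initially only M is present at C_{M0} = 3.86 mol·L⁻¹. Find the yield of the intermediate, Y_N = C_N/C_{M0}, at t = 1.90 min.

0.304

Solving the coupled first-order balances gives C_N(t) = [k₁/(k₂−k₁)]·C_{M0}·(e^(−k₁t) − e^(−k₂t)).
e^(−k₁t) = e^(−2.47×1.90) = e^(−4.693) = 0.009159; e^(−k₂t) = e^(−1.545) = 0.2134.
C_N = 2.47×3.86/(0.813−2.47) × (0.009159−0.2134) = (-5.754)×(-0.2042) = 1.175 mol·L⁻¹.
Y_N = C_N/C_{M0} = 1.175/3.86 = 0.304.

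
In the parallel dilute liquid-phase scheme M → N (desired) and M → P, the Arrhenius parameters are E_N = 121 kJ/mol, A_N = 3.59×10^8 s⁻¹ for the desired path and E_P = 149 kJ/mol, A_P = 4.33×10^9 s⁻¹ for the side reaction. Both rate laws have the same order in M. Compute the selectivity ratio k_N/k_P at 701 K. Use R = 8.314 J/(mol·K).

k_N/k_P = (A_N/A_P)·exp[−(E_N−E_P)/(RT)] = (A_N/A_P)·exp[(E_P−E_N)/(RT)].
(E_P−E_N)/(RT) = (149−121)×10³/(8.314×701) = 28000/5828 = 4.804.
k_N/k_P = (3.59×10^8/4.33×10^9)·exp(4.804) = 0.08291 × 122.0 = 10.1.
Since E_N < E_P, lowering the temperature improves selectivity toward N.

10.1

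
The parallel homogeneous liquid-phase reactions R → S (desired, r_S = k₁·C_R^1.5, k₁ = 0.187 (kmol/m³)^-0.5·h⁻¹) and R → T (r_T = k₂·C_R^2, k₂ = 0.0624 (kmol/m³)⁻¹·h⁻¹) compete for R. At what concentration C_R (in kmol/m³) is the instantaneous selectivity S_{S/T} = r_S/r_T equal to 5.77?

S_{S/T} = (k₁/k₂)·C_R^-0.5 ⇒ C_R = (S·k₂/k₁)^(-2).
= (5.77×0.0624/0.187)^(-2) = (1.925)^(-2) = 0.270 kmol/m³.

0.270 kmol/m³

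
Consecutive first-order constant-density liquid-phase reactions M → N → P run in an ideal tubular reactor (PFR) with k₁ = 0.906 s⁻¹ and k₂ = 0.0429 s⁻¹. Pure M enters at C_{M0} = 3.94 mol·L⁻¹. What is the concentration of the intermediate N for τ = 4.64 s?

3.33 mol·L⁻¹

Solving the coupled first-order balances gives C_N(τ) = [k₁/(k₂−k₁)]·C_{M0}·(e^(−k₁τ) − e^(−k₂τ)).
e^(−k₁τ) = e^(−0.906×4.64) = e^(−4.204) = 0.01494; e^(−k₂τ) = e^(−0.1991) = 0.8195.
C_N = 0.906×3.94/(0.0429−0.906) × (0.01494−0.8195) = (-4.136)×(-0.8046) = 3.328 mol·L⁻¹.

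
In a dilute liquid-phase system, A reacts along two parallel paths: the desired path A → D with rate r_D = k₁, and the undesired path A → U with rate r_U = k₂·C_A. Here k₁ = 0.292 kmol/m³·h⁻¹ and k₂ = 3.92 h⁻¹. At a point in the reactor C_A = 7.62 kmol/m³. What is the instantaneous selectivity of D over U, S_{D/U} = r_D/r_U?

0.00978

S_{D/U} = r_D/r_U = (k₁)/(k₂·C_A) = (k₁/k₂)·C_A⁻¹.
= (0.292) / (3.92×7.620) = 0.2920/29.87 = 0.00978.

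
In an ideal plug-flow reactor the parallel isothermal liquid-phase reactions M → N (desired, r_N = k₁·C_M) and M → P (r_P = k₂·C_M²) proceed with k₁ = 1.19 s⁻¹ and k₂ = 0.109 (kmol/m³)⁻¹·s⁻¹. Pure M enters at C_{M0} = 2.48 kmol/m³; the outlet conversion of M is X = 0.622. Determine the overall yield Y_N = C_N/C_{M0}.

C_M = C_{M0}(1−X) = 0.9374 kmol/m³.
Along a PFR/batch, dC_N/dC_M = −r_N/(r_N+r_P) = −k₁/(k₁+k₂·C_M).
Integrating from C_{M0} to C_M: C_N = (1.19/0.109)·ln[(1.19+0.109·2.48)/(1.19+0.109·0.937)] = 10.92·ln(1.460/1.292) = 1.335 kmol/m³.
Y_N = C_N/C_{M0} = 1.335/2.48 = 0.538.

0.538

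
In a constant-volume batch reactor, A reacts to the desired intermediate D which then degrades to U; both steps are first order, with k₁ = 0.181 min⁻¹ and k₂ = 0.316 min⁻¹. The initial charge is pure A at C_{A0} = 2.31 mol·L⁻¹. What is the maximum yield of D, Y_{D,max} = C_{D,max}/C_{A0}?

At the optimum, C_{D,max}/C_{A0} = (k₁/k₂)^[k₂/(k₂−k₁)].
= (0.181/0.316)^(0.316/(0.316−0.181)) = (0.5728)^(2.341) = 0.2713.

0.271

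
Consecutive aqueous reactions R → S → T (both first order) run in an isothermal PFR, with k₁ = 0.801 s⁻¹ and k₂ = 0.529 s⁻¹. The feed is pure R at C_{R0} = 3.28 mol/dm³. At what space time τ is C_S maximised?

Setting dC_S/dτ = 0 gives τ_opt = ln(k₂/k₁)/(k₂−k₁).
= ln(0.529/0.801)/(0.529−0.801) = ln(0.6604)/-0.2720 = -0.4149/-0.2720 = 1.53 s.

1.53 s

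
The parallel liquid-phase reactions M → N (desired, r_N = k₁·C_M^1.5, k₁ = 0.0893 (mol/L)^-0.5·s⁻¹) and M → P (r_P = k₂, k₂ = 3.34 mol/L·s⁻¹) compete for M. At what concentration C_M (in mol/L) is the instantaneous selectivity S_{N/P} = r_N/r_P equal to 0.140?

S_{N/P} = (k₁/k₂)·C_M^1.5 ⇒ C_M = (S·k₂/k₁)^(1/1.5).
= (0.140×3.34/0.0893)^(0.6667) = (5.236)^(0.6667) = 3.02 mol/L.

3.02 mol/L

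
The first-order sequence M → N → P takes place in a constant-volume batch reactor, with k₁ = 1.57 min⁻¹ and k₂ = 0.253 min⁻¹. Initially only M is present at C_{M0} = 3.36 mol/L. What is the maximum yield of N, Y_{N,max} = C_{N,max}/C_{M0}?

At the optimum, C_{N,max}/C_{M0} = (k₁/k₂)^[k₂/(k₂−k₁)].
= (1.57/0.253)^(0.253/(0.253−1.57)) = (6.206)^(-0.1921) = 0.7042.

0.704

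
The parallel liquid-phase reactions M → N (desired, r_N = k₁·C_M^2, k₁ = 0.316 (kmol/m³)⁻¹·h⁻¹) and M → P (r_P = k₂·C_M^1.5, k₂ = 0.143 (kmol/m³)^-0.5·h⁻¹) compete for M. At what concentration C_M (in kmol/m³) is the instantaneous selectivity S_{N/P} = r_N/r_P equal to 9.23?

17.4 kmol/m³

S_{N/P} = (k₁/k₂)·C_M^0.5 ⇒ C_M = (S·k₂/k₁)^(2).
= (9.23×0.143/0.316)^(2) = (4.177)^(2) = 17.4 kmol/m³.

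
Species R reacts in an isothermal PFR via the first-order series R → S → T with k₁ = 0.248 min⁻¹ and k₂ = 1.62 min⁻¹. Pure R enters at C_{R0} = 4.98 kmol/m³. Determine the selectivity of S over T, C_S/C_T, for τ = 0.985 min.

0.939

The intermediate concentration in a first-order A→B→C sequence is C_S = k₁C_{R0}(e^(−k₁τ) − e^(−k₂τ))/(k₂−k₁).
e^(−k₁τ) = e^(−0.248×0.985) = e^(−0.2443) = 0.7833; e^(−k₂τ) = e^(−1.596) = 0.2028.
C_S = 0.248×4.98/(1.62−0.248) × (0.7833−0.2028) = 0.9002×0.5805 = 0.5226 kmol/m³.
C_R = C_{R0}e^(−k₁τ) = 3.901 kmol/m³, so C_T = C_{R0}−C_R−C_S = 0.5568 kmol/m³; C_S/C_T = 0.939.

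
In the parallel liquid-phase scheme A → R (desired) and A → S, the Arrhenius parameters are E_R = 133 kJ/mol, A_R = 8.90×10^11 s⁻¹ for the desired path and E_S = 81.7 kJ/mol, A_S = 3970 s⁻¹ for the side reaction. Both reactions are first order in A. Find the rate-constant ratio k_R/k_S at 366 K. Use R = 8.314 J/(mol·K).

10.7

k_R/k_S = (A_R/A_S)·exp[−(E_R−E_S)/(RT)] = (A_R/A_S)·exp[(E_S−E_R)/(RT)].
(E_S−E_R)/(RT) = (81.7−133)×10³/(8.314×366) = -51300/3043 = -16.86.
k_R/k_S = (8.90×10^11/3970)·exp(-16.86) = 2.242×10^8 × 4.768×10^-8 = 10.7.
Since E_R > E_S, raising the temperature improves selectivity toward R.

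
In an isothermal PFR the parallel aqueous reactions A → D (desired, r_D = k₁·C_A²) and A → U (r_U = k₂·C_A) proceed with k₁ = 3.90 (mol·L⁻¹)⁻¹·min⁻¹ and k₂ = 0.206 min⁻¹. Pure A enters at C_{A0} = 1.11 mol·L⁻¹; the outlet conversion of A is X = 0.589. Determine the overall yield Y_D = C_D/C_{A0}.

0.550

C_A = C_{A0}(1−X) = 0.4562 mol·L⁻¹.
Along a PFR/batch, dC_U/dC_A = −r_U/(r_D+r_U) = −k₂/(k₂+k₁·C_A).
Integrating from C_{A0} to C_A: C_U = (0.206/3.90)·ln[(0.206+3.90·1.11)/(0.206+3.90·0.456)] = 0.05282·ln(4.535/1.985) = 0.04363 mol·L⁻¹.
Then C_D = (C_{A0}−C_A) − C_U = 0.6538 − 0.04363 = 0.6102 mol·L⁻¹.
Y_D = C_D/C_{A0} = 0.6102/1.11 = 0.550.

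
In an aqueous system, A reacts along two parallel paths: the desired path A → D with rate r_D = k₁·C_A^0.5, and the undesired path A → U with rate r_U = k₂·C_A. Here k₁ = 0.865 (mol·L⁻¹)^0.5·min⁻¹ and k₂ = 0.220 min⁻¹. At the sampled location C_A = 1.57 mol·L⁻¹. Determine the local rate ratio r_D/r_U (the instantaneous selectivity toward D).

S_{D/U} = r_D/r_U = (k₁·C_A^0.5)/(k₂·C_A) = (k₁/k₂)·C_A^-0.5.
= (0.865×1.570^0.5) / (0.220×1.570) = 1.084/0.3454 = 3.14.

3.14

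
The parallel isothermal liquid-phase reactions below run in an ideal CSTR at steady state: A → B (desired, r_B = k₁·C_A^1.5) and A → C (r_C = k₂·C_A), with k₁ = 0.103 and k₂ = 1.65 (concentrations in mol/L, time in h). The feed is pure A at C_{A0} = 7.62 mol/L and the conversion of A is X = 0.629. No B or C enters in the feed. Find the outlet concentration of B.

0.455 mol/L

Exit C_A = C_{A0}(1−X) = 7.62×0.371 = 2.827 mol/L.
A CSTR operates uniformly at the exit composition, giving r_B = 0.4896 and r_C = 4.665 (each k·C_A^n at C_A = 2.827).
Fraction of consumed A going to B: r_B/(r_B+r_C) = 0.09499.
C_B = 0.09499·C_{A0}·X = 0.09499×7.62×0.629 = 0.455 mol/L.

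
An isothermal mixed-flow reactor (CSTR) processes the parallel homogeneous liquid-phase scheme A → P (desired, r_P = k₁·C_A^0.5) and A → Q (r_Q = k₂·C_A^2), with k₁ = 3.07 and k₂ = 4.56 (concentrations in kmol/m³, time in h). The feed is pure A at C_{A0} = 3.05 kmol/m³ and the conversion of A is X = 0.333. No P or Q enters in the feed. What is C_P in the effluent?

0.191 kmol/m³

Exit C_A = C_{A0}(1−X) = 3.05×0.667 = 2.034 kmol/m³.
A CSTR operates uniformly at the exit composition, giving r_P = 4.379 and r_Q = 18.87 (each k·C_A^n at C_A = 2.034).
Fraction of consumed A going to P: r_P/(r_P+r_Q) = 0.1883.
C_P = 0.1883·C_{A0}·X = 0.1883×3.05×0.333 = 0.191 kmol/m³.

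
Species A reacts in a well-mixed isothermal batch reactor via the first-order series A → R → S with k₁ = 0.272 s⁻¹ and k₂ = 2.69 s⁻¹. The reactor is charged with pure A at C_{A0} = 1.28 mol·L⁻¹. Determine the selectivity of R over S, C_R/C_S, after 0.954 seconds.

0.519

Solving the coupled first-order balances gives C_R(t) = [k₁/(k₂−k₁)]·C_{A0}·(e^(−k₁t) − e^(−k₂t)).
e^(−k₁t) = e^(−0.272×0.954) = e^(−0.2595) = 0.7714; e^(−k₂t) = e^(−2.566) = 0.07682.
C_R = 0.272×1.28/(2.69−0.272) × (0.7714−0.07682) = 0.1440×0.6946 = 0.1000 mol·L⁻¹.
C_A = C_{A0}e^(−k₁t) = 0.9875 mol·L⁻¹, so C_S = C_{A0}−C_A−C_R = 0.1925 mol·L⁻¹; C_R/C_S = 0.519.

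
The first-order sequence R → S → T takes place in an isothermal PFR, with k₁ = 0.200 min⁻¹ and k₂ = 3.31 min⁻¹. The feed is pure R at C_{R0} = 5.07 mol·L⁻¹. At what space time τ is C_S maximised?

0.902 min

Setting dC_S/dτ = 0 gives τ_opt = ln(k₂/k₁)/(k₂−k₁).
= ln(3.31/0.200)/(3.31−0.200) = ln(16.55)/3.110 = 2.806/3.110 = 0.902 min.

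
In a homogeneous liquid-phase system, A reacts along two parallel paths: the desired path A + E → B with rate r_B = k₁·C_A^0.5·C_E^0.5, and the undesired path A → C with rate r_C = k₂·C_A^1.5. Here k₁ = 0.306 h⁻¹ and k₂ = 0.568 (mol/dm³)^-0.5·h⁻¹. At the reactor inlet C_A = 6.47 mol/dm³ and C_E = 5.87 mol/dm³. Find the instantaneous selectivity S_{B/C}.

0.202

S_{B/C} = r_B/r_C = (k₁·C_A^0.5·C_E^0.5)/(k₂·C_A^1.5) = (k₁/k₂)·C_A⁻¹·C_E^0.5.
= (0.306×6.470^0.5×5.870^0.5) / (0.568×6.470^1.5) = 1.886/9.348 = 0.202.
The undesired path is higher order in A, so low C_A (CSTR or dilute feed) favours B.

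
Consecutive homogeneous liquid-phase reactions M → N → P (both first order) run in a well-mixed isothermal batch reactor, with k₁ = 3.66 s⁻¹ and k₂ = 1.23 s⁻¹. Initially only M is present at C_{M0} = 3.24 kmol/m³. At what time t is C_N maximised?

Setting dC_N/dt = 0 gives t_opt = ln(k₂/k₁)/(k₂−k₁).
= ln(1.23/3.66)/(1.23−3.66) = ln(0.3361)/-2.430 = -1.090/-2.430 = 0.449 s.

0.449 s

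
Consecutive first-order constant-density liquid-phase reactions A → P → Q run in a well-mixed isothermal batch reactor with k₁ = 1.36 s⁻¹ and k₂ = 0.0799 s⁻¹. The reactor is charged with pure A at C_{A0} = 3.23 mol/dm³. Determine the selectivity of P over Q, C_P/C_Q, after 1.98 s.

8.59

Solving the coupled first-order balances gives C_P(t) = [k₁/(k₂−k₁)]·C_{A0}·(e^(−k₁t) − e^(−k₂t)).
e^(−k₁t) = e^(−1.36×1.98) = e^(−2.693) = 0.06769; e^(−k₂t) = e^(−0.1582) = 0.8537.
C_P = 1.36×3.23/(0.0799−1.36) × (0.06769−0.8537) = (-3.432)×(-0.7860) = 2.697 mol/dm³.
C_A = C_{A0}e^(−k₁t) = 0.2186 mol/dm³, so C_Q = C_{A0}−C_A−C_P = 0.3142 mol/dm³; C_P/C_Q = 8.59.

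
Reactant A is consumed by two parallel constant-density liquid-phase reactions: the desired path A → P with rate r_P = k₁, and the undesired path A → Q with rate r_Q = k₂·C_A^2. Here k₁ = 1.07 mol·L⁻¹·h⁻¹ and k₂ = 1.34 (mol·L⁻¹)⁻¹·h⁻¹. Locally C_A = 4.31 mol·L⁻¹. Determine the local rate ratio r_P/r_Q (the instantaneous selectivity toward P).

S_{P/Q} = r_P/r_Q = (k₁)/(k₂·C_A^2) = (k₁/k₂)·C_A^-2.
= (1.07) / (1.34×4.310^2) = 1.070/24.89 = 0.0430.

0.0430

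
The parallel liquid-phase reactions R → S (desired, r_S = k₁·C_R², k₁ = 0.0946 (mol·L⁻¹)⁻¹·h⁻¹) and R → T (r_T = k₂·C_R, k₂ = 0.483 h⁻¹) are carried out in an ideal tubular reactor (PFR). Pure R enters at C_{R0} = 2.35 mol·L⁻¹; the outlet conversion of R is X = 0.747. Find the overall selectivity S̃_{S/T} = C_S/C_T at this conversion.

0.281

C_R = C_{R0}(1−X) = 0.5946 mol·L⁻¹.
Along a PFR/batch, dC_T/dC_R = −r_T/(r_S+r_T) = −k₂/(k₂+k₁·C_R).
Integrating from C_{R0} to C_R: C_T = (0.483/0.0946)·ln[(0.483+0.0946·2.35)/(0.483+0.0946·0.595)] = 5.106·ln(0.7053/0.5392) = 1.371 mol·L⁻¹.
Then C_S = (C_{R0}−C_R) − C_T = 1.755 − 1.371 = 0.3847 mol·L⁻¹.
S̃_{S/T} = C_S/C_T = 0.3847/1.371 = 0.281.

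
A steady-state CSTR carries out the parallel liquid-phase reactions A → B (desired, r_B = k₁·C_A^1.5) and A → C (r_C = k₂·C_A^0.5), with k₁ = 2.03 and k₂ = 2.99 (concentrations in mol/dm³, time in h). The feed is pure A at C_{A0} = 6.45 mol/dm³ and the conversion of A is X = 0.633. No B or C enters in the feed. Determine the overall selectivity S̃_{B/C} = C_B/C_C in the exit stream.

Exit C_A = C_{A0}(1−X) = 6.45×0.367 = 2.367 mol/dm³.
In a CSTR the entire volume is at exit conditions, so r_B = 2.03×2.367^1.5 = 7.393 and r_C = 2.99×2.367^0.5 = 4.600.
Overall selectivity = C_B/C_C = r_Bτ/(r_Cτ) = r_B/r_C = 1.61.

1.61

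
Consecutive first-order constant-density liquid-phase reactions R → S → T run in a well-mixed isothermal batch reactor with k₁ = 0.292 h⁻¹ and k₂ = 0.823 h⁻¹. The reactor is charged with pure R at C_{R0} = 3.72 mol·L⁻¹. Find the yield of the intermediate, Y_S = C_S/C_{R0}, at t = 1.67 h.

0.199

Solving the coupled first-order balances gives C_S(t) = [k₁/(k₂−k₁)]·C_{R0}·(e^(−k₁t) − e^(−k₂t)).
e^(−k₁t) = e^(−0.292×1.67) = e^(−0.4876) = 0.6141; e^(−k₂t) = e^(−1.374) = 0.2530.
C_S = 0.292×3.72/(0.823−0.292) × (0.6141−0.2530) = 2.046×0.3611 = 0.7387 mol·L⁻¹.
Y_S = C_S/C_{R0} = 0.7387/3.72 = 0.199.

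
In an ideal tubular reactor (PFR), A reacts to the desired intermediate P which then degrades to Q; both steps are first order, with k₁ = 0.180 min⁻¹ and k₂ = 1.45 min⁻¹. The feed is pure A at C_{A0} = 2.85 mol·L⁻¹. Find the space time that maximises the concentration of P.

1.64 min

For first-order series the maximum of C_P occurs at τ_opt = ln(k₂/k₁)/(k₂−k₁).
= ln(1.45/0.180)/(1.45−0.180) = ln(8.056)/1.270 = 2.086/1.270 = 1.64 min.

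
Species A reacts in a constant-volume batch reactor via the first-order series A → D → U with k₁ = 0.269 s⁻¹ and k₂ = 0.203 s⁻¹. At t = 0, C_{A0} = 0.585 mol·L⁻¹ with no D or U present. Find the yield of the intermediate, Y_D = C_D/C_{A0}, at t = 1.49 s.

0.282

Solving the coupled first-order balances gives C_D(t) = [k₁/(k₂−k₁)]·C_{A0}·(e^(−k₁t) − e^(−k₂t)).
e^(−k₁t) = e^(−0.269×1.49) = e^(−0.4008) = 0.6698; e^(−k₂t) = e^(−0.3025) = 0.7390.
C_D = 0.269×0.585/(0.203−0.269) × (0.6698−0.7390) = (-2.384)×(-0.06921) = 0.1650 mol·L⁻¹.
Y_D = C_D/C_{A0} = 0.1650/0.585 = 0.282.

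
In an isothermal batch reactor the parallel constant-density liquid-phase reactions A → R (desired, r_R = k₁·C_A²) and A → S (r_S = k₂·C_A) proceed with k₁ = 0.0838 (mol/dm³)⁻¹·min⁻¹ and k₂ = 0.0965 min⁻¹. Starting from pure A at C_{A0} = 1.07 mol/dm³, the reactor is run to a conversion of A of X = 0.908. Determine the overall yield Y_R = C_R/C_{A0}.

0.289

C_A = C_{A0}(1−X) = 0.09844 mol/dm³.
Along a PFR/batch, dC_S/dC_A = −r_S/(r_R+r_S) = −k₂/(k₂+k₁·C_A).
Integrating from C_{A0} to C_A: C_S = (0.0965/0.0838)·ln[(0.0965+0.0838·1.07)/(0.0965+0.0838·0.0984)] = 1.152·ln(0.1862/0.1047) = 0.6622 mol/dm³.
Then C_R = (C_{A0}−C_A) − C_S = 0.9716 − 0.6622 = 0.3093 mol/dm³.
Y_R = C_R/C_{A0} = 0.3093/1.07 = 0.289.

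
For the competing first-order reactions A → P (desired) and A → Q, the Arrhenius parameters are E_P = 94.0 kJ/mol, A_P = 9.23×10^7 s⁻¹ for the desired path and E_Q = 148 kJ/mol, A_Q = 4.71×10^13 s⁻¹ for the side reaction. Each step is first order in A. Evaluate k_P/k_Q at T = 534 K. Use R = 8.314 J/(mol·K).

With equal orders, S_{P/Q} = k_P/k_Q = (A_P/A_Q)·exp[(E_Q−E_P)/(RT)].
(E_Q−E_P)/(RT) = (148−94.0)×10³/(8.314×534) = 54000/4440 = 12.16.
k_P/k_Q = (9.23×10^7/4.71×10^13)·exp(12.16) = 1.960×10^-6 × 1.916×10^5 = 0.375.

0.375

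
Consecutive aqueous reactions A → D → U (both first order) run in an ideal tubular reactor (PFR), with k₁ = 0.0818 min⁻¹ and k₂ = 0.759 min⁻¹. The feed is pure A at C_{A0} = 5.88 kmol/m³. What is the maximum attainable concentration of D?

Evaluating C_D at τ_opt = ln(k₂/k₁)/(k₂−k₁) gives C_{D,max}/C_{A0} = (k₁/k₂)^[k₂/(k₂−k₁)].
= (0.0818/0.759)^(0.759/(0.759−0.0818)) = (0.1078)^(1.121) = 0.08235.
C_{D,max} = 0.08235×5.88 = 0.484 kmol/m³.

0.484 kmol/m³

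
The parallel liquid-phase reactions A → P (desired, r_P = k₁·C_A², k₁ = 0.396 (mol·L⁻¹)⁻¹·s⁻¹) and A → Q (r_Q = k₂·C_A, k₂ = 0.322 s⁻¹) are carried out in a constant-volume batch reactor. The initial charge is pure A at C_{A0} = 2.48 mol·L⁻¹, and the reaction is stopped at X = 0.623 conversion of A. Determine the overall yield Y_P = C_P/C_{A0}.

0.415

C_A = C_{A0}(1−X) = 0.9350 mol·L⁻¹.
Along a PFR/batch, dC_Q/dC_A = −r_Q/(r_P+r_Q) = −k₂/(k₂+k₁·C_A).
Integrating from C_{A0} to C_A: C_Q = (0.322/0.396)·ln[(0.322+0.396·2.48)/(0.322+0.396·0.935)] = 0.8131·ln(1.304/0.6922) = 0.5150 mol·L⁻¹.
Then C_P = (C_{A0}−C_A) − C_Q = 1.545 − 0.5150 = 1.030 mol·L⁻¹.
Y_P = C_P/C_{A0} = 1.030/2.48 = 0.415.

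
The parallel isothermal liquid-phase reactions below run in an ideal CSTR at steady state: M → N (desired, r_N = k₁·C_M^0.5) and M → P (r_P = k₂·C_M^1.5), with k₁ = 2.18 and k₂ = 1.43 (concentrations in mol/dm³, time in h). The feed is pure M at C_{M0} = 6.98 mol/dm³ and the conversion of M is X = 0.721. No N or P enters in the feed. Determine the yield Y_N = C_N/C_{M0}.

Exit C_M = C_{M0}(1−X) = 6.98×0.279 = 1.947 mol/dm³.
A CSTR operates uniformly at the exit composition, giving r_N = 3.042 and r_P = 3.886 (each k·C_M^n at C_M = 1.947).
Fraction of consumed M going to N: r_N/(r_N+r_P) = 0.4391.
C_N = 0.4391·C_{M0}·X = 0.4391×6.98×0.721 = 2.21 mol/dm³; Y_N = C_N/C_{M0} = 0.317.

0.317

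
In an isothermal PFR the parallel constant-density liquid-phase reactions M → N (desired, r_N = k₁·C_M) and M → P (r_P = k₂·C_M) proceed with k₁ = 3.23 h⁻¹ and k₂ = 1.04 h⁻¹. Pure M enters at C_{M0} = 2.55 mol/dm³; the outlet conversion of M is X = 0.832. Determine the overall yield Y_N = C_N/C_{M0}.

C_M = C_{M0}(1−X) = 0.4284 mol/dm³.
Both paths are first order in M, so the instantaneous fraction to N is constant: dC_N/d(−C_M) = k₁/(k₁+k₂) = 0.7564.
C_N = 0.7564·(C_{M0}−C_M) = 0.7564×2.122 = 1.60 mol/dm³.
Y_N = C_N/C_{M0} = 1.605/2.55 = 0.629.

0.629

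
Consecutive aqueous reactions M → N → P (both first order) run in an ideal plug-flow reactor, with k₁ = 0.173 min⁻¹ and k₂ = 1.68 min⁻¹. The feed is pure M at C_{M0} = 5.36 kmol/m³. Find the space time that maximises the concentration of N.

The intermediate peaks when r₁ = r₂, i.e. k₁e^(−k₁τ) = k₂e^(−k₂τ), giving τ_opt = ln(k₂/k₁)/(k₂−k₁).
= ln(1.68/0.173)/(1.68−0.173) = ln(9.711)/1.507 = 2.273/1.507 = 1.51 min.

1.51 min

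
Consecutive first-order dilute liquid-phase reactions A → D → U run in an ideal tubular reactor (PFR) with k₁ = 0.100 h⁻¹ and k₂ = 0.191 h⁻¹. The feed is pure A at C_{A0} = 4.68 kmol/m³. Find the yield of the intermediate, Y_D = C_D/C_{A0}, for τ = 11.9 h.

0.221

For first-order series with pure A initially, C_D(τ) = k₁C_{A0}/(k₂−k₁)·(e^(−k₁τ) − e^(−k₂τ)).
e^(−k₁τ) = e^(−0.100×11.9) = e^(−1.190) = 0.3042; e^(−k₂τ) = e^(−2.273) = 0.1030.
C_D = 0.100×4.68/(0.191−0.100) × (0.3042−0.1030) = 5.143×0.2012 = 1.035 kmol/m³.
Y_D = C_D/C_{A0} = 1.035/4.68 = 0.221.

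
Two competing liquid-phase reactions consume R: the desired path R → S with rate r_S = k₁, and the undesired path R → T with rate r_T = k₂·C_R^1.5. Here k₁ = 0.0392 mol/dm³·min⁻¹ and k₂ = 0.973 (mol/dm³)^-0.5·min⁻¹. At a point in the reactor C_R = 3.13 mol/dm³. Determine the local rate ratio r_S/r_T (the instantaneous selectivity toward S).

S_{S/T} = r_S/r_T = (k₁)/(k₂·C_R^1.5) = (k₁/k₂)·C_R^-1.5.
= (0.0392) / (0.973×3.130^1.5) = 0.03920/5.388 = 0.00728.
The undesired path is higher order in R, so low C_R (CSTR or dilute feed) favours S.

0.00728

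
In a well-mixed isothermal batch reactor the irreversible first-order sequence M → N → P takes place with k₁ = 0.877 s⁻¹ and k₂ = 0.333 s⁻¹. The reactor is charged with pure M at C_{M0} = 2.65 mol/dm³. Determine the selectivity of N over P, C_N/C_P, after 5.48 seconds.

0.331

For first-order series with pure M initially, C_N(t) = k₁C_{M0}/(k₂−k₁)·(e^(−k₁t) − e^(−k₂t)).
e^(−k₁t) = e^(−0.877×5.48) = e^(−4.806) = 0.008181; e^(−k₂t) = e^(−1.825) = 0.1612.
C_N = 0.877×2.65/(0.333−0.877) × (0.008181−0.1612) = (-4.272)×(-0.1531) = 0.6539 mol/dm³.
C_M = C_{M0}e^(−k₁t) = 0.02168 mol/dm³, so C_P = C_{M0}−C_M−C_N = 1.974 mol/dm³; C_N/C_P = 0.331.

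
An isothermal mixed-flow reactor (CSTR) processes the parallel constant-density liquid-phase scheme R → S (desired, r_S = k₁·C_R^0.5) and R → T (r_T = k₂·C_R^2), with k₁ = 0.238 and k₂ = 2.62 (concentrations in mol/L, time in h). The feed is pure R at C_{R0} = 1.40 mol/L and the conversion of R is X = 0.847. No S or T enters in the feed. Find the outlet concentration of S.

Exit C_R = C_{R0}(1−X) = 1.40×0.153 = 0.2142 mol/L.
A CSTR operates uniformly at the exit composition, giving r_S = 0.1102 and r_T = 0.1202 (each k·C_R^n at C_R = 0.2142).
Fraction of consumed R going to S: r_S/(r_S+r_T) = 0.4782.
C_S = 0.4782·C_{R0}·X = 0.4782×1.40×0.847 = 0.567 mol/L.

0.567 mol/L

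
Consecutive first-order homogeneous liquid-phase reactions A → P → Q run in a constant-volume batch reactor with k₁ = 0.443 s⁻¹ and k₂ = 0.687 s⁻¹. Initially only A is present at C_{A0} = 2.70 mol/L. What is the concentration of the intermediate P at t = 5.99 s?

Solving the coupled first-order balances gives C_P(t) = [k₁/(k₂−k₁)]·C_{A0}·(e^(−k₁t) − e^(−k₂t)).
e^(−k₁t) = e^(−0.443×5.99) = e^(−2.654) = 0.07040; e^(−k₂t) = e^(−4.115) = 0.01632.
C_P = 0.443×2.70/(0.687−0.443) × (0.07040−0.01632) = 4.902×0.05408 = 0.2651 mol/L.

0.265 mol/L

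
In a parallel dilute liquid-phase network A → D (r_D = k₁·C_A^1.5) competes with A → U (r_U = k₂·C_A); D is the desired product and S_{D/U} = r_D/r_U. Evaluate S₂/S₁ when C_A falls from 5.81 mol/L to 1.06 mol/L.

0.427

S_{D/U} = (k₁/k₂)·C_A^0.5, so S₂/S₁ = (C_{A,2}/C_{A,1})^0.5.
= (1.06/5.81)^0.5 = (0.1824)^0.5 = 0.427.
Selectivity toward D falls as C_A falls — high-concentration operation is favoured.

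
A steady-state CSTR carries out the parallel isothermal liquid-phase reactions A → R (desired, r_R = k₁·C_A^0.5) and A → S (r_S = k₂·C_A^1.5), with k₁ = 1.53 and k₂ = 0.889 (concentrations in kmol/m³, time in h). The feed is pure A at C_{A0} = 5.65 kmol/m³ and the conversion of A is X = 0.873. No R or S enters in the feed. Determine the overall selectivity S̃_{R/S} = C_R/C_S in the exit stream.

Exit C_A = C_{A0}(1−X) = 5.65×0.127 = 0.7176 kmol/m³.
In a CSTR the entire volume is at exit conditions, so r_R = 1.53×0.7176^0.5 = 1.296 and r_S = 0.889×0.7176^1.5 = 0.5404.
Overall selectivity = C_R/C_S = r_Rτ/(r_Sτ) = r_R/r_S = 2.40.

2.40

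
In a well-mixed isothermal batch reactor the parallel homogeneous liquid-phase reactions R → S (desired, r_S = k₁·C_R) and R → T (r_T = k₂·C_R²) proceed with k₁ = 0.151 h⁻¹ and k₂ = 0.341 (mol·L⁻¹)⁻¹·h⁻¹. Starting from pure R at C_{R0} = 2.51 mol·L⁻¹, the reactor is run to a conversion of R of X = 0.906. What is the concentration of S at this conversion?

0.651 mol·L⁻¹

C_R = C_{R0}(1−X) = 0.2359 mol·L⁻¹.
Along a PFR/batch, dC_S/dC_R = −r_S/(r_S+r_T) = −k₁/(k₁+k₂·C_R).
Integrating from C_{R0} to C_R: C_S = (0.151/0.341)·ln[(0.151+0.341·2.51)/(0.151+0.341·0.236)] = 0.4428·ln(1.007/0.2315) = 0.6511 mol·L⁻¹.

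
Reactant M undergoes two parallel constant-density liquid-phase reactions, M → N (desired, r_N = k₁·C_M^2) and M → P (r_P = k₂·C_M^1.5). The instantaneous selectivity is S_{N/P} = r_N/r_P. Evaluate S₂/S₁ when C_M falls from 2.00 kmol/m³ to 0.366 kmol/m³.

0.428

S_{N/P} = (k₁/k₂)·C_M^0.5, so S₂/S₁ = (C_{M,2}/C_{M,1})^0.5.
= (0.366/2.00)^0.5 = (0.1830)^0.5 = 0.428.
Selectivity toward N falls as C_M falls — high-concentration operation is favoured.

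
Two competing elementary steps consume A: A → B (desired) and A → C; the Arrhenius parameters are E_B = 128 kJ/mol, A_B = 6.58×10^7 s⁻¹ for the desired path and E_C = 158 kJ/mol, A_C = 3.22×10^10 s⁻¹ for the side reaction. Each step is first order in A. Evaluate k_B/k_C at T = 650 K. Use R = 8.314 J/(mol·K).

0.526

Since both paths have the same order in A, the concentration cancels and S_{B/C} = k_B/k_C = (A_B/A_C)·exp[(E_C−E_B)/(RT)].
(E_C−E_B)/(RT) = (158−128)×10³/(8.314×650) = 30000/5404 = 5.551.
k_B/k_C = (6.58×10^7/3.22×10^10)·exp(5.551) = 0.002043 × 257.6 = 0.526.
Since E_B < E_C, lowering the temperature improves selectivity toward B.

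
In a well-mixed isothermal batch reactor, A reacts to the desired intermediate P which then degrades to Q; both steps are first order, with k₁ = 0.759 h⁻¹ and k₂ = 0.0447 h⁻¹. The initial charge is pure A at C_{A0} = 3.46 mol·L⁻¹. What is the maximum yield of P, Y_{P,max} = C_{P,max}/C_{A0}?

0.838

For a first-order series the maximum intermediate yield is C_{P,max}/C_{A0} = (k₁/k₂)^[k₂/(k₂−k₁)].
= (0.759/0.0447)^(0.0447/(0.0447−0.759)) = (16.98)^(-0.06258) = 0.8376.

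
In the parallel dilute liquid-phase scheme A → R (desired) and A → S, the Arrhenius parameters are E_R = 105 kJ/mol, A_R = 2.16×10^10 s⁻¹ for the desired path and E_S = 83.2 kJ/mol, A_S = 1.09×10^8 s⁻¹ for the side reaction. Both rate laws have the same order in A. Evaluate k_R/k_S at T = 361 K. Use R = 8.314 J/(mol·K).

With equal orders, S_{R/S} = k_R/k_S = (A_R/A_S)·exp[(E_S−E_R)/(RT)].
(E_S−E_R)/(RT) = (83.2−105)×10³/(8.314×361) = -21800/3001 = -7.263.
k_R/k_S = (2.16×10^10/1.09×10^8)·exp(-7.263) = 198.2 × 7.007×10^-4 = 0.139.
Since E_R > E_S, raising the temperature improves selectivity toward R.

0.139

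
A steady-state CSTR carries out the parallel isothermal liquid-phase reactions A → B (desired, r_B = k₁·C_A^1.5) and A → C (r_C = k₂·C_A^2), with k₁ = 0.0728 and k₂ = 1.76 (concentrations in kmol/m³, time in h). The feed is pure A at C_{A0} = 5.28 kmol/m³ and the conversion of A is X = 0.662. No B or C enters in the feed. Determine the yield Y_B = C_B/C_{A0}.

0.0199

Exit C_A = C_{A0}(1−X) = 5.28×0.338 = 1.785 kmol/m³.
A CSTR operates uniformly at the exit composition, giving r_B = 0.1736 and r_C = 5.605 (each k·C_A^n at C_A = 1.785).
Fraction of consumed A going to B: r_B/(r_B+r_C) = 0.03003.
C_B = 0.03003·C_{A0}·X = 0.03003×5.28×0.662 = 0.105 kmol/m³; Y_B = C_B/C_{A0} = 0.0199.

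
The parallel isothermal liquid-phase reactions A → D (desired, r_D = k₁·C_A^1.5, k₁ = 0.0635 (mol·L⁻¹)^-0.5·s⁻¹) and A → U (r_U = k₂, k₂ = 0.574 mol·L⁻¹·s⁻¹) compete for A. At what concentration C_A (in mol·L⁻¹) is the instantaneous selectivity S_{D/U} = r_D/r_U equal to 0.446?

2.53 mol·L⁻¹

S_{D/U} = (k₁/k₂)·C_A^1.5 ⇒ C_A = (S·k₂/k₁)^(1/1.5).
= (0.446×0.574/0.0635)^(0.6667) = (4.032)^(0.6667) = 2.53 mol·L⁻¹.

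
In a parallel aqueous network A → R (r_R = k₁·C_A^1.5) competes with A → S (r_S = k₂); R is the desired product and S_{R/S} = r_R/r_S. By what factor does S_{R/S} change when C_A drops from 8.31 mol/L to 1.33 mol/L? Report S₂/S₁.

S_{R/S} = (k₁/k₂)·C_A^1.5, so S₂/S₁ = (C_{A,2}/C_{A,1})^1.5.
= (1.33/8.31)^1.5 = (0.1600)^1.5 = 0.0640.

0.0640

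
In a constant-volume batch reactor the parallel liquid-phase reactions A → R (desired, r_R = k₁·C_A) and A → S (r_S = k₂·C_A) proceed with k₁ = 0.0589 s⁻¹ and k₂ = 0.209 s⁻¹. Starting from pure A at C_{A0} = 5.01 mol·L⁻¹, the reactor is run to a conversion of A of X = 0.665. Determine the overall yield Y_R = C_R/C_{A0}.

0.146

C_A = C_{A0}(1−X) = 1.678 mol·L⁻¹.
Both paths are first order in A, so the instantaneous fraction to R is constant: dC_R/d(−C_A) = k₁/(k₁+k₂) = 0.2199.
C_R = 0.2199·(C_{A0}−C_A) = 0.2199×3.332 = 0.732 mol·L⁻¹.
Y_R = C_R/C_{A0} = 0.7325/5.01 = 0.146.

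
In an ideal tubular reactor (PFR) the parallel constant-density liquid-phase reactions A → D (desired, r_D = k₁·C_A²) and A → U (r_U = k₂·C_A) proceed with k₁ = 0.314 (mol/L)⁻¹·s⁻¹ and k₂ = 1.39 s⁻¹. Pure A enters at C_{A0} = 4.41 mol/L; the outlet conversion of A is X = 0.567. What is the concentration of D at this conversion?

C_A = C_{A0}(1−X) = 1.910 mol/L.
Along a PFR/batch, dC_U/dC_A = −r_U/(r_D+r_U) = −k₂/(k₂+k₁·C_A).
Integrating from C_{A0} to C_A: C_U = (1.39/0.314)·ln[(1.39+0.314·4.41)/(1.39+0.314·1.91)] = 4.427·ln(2.775/1.990) = 1.472 mol/L.
Then C_D = (C_{A0}−C_A) − C_U = 2.500 − 1.472 = 1.028 mol/L.

1.03 mol/L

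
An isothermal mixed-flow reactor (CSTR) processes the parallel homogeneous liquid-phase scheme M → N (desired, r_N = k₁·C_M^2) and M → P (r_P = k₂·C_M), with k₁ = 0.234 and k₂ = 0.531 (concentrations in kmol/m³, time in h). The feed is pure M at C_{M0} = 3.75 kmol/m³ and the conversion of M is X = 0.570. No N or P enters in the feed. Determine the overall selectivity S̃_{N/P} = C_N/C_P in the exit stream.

Exit C_M = C_{M0}(1−X) = 3.75×0.430 = 1.613 kmol/m³.
A CSTR operates uniformly at the exit composition, giving r_N = 0.6084 and r_P = 0.8562 (each k·C_M^n at C_M = 1.613).
Overall selectivity = C_N/C_P = r_Nτ/(r_Pτ) = r_N/r_P = 0.711.

0.711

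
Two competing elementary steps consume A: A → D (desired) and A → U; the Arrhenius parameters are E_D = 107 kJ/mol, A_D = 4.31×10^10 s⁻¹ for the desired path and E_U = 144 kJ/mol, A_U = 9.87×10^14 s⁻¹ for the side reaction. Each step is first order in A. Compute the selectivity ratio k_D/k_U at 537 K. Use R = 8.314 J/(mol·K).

With equal orders, S_{D/U} = k_D/k_U = (A_D/A_U)·exp[(E_U−E_D)/(RT)].
(E_U−E_D)/(RT) = (144−107)×10³/(8.314×537) = 37000/4465 = 8.287.
k_D/k_U = (4.31×10^10/9.87×10^14)·exp(8.287) = 4.367×10^-5 × 3973 = 0.174.
Since E_D < E_U, lowering the temperature improves selectivity toward D.

0.174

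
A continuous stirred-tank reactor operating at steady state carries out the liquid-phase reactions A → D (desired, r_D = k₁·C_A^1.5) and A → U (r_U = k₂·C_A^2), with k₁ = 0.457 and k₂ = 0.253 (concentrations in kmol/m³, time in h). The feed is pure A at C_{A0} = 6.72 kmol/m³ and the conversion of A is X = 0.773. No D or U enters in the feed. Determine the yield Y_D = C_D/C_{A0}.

Exit C_A = C_{A0}(1−X) = 6.72×0.227 = 1.525 kmol/m³.
In a CSTR the entire volume is at exit conditions, so r_D = 0.457×1.525^1.5 = 0.8610 and r_U = 0.253×1.525^2 = 0.5887.
Fraction of consumed A going to D: r_D/(r_D+r_U) = 0.5939.
C_D = 0.5939·C_{A0}·X = 0.5939×6.72×0.773 = 3.09 kmol/m³; Y_D = C_D/C_{A0} = 0.459.

0.459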